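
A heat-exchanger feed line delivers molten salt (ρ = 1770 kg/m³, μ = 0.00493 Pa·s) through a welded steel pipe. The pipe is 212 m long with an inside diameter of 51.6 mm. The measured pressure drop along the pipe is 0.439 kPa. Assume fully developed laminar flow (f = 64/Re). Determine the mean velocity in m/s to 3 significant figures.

V ≈ 0.0349 m/s

For laminar flow, f = 64/Re with Re = ρVD/μ, so Darcy-Weisbach reduces to ΔP = 32μLV/D². Solving for V: V = ΔP·D²/(32μL) = 439·(0.0516)²/(32·0.00493·212) = 0.03495 m/s.
Check: Re = ρVD/μ = 1770·0.03495·0.0516/0.00493 = 647.5 < 2300, so the laminar assumption holds.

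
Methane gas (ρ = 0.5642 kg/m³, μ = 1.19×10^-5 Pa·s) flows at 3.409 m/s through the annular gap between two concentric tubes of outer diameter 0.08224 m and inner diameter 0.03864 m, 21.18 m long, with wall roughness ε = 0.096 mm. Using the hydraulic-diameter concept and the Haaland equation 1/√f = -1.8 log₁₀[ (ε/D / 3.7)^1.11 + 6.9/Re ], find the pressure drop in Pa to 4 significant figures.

ΔP ≈ 58.21 Pa

Hydraulic diameter D_h = 4A/P = D_o - D_i = 0.08224 - 0.03864 = 0.0436 m.
Re = ρVD_h/μ = 0.5642·3.409·0.0436/1.19e-05 = 7047.
ε/D_h = 9.6e-05/0.0436 = 0.0022; Haaland gives 1/√f = -1.8 log₁₀[0.000263+0.000979] = 5.231, so f = 0.03655.
ΔP = f(L/D_h)(ρV²/2) = 0.03655·21.18/0.0436·3.278 = 58.21 Pa.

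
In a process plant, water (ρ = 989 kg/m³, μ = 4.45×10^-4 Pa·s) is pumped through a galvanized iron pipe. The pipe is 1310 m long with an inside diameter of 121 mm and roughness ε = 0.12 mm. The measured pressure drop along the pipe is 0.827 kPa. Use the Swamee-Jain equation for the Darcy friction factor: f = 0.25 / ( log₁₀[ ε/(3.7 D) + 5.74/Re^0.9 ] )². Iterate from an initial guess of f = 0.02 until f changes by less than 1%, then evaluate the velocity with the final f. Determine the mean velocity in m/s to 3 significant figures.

Rearranging Darcy-Weisbach: V = √(2·ΔP·D/(f·L·ρ)). With ε/D = 0.00012/0.121 = 0.000992, iterate starting from f = 0.02:
  f = 0.02 → V = √(2·827·0.121/(0.02·1310·989)) = 0.08788 m/s; Re = ρVD/μ = 2.363e+04; f → 0.02723
  f = 0.02723 → V = 0.07532 m/s; Re = 2.026e+04; f → 0.02803
  f = 0.02803 → V = 0.07423 m/s; Re = 1.996e+04; f → 0.02811
Converged (Δf/f < 1%). With the final f = 0.02811: V = √(2·827·0.121/(0.02811·1310·989)) = 0.07413 m/s.

V ≈ 0.0741 m/s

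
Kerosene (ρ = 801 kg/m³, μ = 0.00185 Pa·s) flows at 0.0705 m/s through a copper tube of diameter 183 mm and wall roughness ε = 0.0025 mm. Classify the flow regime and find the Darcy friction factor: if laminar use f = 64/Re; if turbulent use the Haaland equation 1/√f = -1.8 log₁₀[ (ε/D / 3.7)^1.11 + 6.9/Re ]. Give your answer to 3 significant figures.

f ≈ 0.0365

Re = ρVD/μ = 801·0.0705·0.183/0.00185 = 5586.
Re > 4000 → turbulent. ε/D = 2.5e-06/0.183 = 1.37e-05; Haaland: 1/√f = -1.8 log₁₀[9.33e-07 + 0.00124] = 5.234, so f = 0.0365.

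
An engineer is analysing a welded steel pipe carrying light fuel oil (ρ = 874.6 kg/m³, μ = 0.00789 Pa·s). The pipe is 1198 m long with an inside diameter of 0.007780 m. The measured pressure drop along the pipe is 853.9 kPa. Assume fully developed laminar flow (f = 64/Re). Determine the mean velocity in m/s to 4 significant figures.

For laminar flow, f = 64/Re with Re = ρVD/μ, so Darcy-Weisbach reduces to ΔP = 32μLV/D². Solving for V: V = ΔP·D²/(32μL) = 8.539e+05·(0.00778)²/(32·0.00789·1198) = 0.1709 m/s.
Check: Re = ρVD/μ = 874.6·0.1709·0.00778/0.00789 = 147.4 < 2300, so the laminar assumption holds.

V ≈ 0.1709 m/s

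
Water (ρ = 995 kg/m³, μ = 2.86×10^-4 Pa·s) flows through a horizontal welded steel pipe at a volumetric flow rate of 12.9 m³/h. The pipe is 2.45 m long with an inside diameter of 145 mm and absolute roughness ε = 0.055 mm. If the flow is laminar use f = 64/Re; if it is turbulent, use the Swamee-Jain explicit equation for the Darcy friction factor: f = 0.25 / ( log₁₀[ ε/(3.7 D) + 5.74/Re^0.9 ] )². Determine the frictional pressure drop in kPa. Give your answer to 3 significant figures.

ΔP ≈ 0.00777 kPa

Q = 12.9 m³/h = 12.9/3600 = 0.003583 m³/s.
Cross-sectional area A = πD²/4 = π(0.145)²/4 = 0.01651 m²; mean velocity V = Q/A = 0.003583/0.01651 = 0.217 m/s.
Reynolds number Re = ρVD/μ = 995 · 0.217 · 0.145 / 0.000286 = 1.095e+05.
Re > 4000 → turbulent. Relative roughness ε/D = 5.5e-05/0.145 = 0.000379. Swamee-Jain: f = 0.25/(log₁₀[0.000379/3.7 + 5.74/1.095e+05^0.9])² = 0.25/(log₁₀[0.000103 + 0.000167])² = 0.25/(-3.569)² = 0.01963.
Darcy-Weisbach: ΔP = f(L/D)(ρV²/2) = 0.01963·(2.45/0.145)·(995·0.217²/2) = 0.01963·16.9·23.43 = 7.769 Pa.
ΔP = 7.769 Pa = 0.00777 kPa.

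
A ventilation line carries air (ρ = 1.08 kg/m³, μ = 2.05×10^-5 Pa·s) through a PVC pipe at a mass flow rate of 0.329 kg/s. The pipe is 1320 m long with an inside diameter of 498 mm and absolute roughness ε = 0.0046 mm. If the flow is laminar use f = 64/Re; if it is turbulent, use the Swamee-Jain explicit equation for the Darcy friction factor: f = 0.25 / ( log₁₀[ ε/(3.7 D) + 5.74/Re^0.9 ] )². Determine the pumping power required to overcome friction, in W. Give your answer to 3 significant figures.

P ≈ 23.2 W

A = πD²/4 = π(0.498)²/4 = 0.1948 m²; mean velocity V = ṁ/(ρA) = 0.329/(1.08 · 0.1948) = 1.564 m/s.
Reynolds number Re = ρVD/μ = 1.08 · 1.564 · 0.498 / 2.05e-05 = 4.103e+04.
Re > 4000 → turbulent. Relative roughness ε/D = 4.6e-06/0.498 = 9.24e-06. Swamee-Jain: f = 0.25/(log₁₀[9.24e-06/3.7 + 5.74/4.103e+04^0.9])² = 0.25/(log₁₀[2.5e-06 + 0.000405])² = 0.25/(-3.39)² = 0.02175.
Darcy-Weisbach: ΔP = f(L/D)(ρV²/2) = 0.02175·(1320/0.498)·(1.08·1.564²/2) = 0.02175·2651·1.321 = 76.15 Pa.
Q = ṁ/ρ = 0.329/1.08 = 0.3046 m³/s.
Pumping power P = QΔP = 0.3046·76.15 = 23.20 W = 23.2 W.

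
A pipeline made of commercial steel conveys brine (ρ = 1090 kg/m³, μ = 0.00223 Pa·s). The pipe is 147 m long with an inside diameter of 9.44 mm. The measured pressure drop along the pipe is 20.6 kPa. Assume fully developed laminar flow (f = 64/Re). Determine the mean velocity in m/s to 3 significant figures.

For laminar flow, f = 64/Re with Re = ρVD/μ, so Darcy-Weisbach reduces to ΔP = 32μLV/D². Solving for V: V = ΔP·D²/(32μL) = 2.06e+04·(0.00944)²/(32·0.00223·147) = 0.175 m/s.
Check: Re = ρVD/μ = 1090·0.175·0.00944/0.00223 = 807.5 < 2300, so the laminar assumption holds.

V ≈ 0.175 m/s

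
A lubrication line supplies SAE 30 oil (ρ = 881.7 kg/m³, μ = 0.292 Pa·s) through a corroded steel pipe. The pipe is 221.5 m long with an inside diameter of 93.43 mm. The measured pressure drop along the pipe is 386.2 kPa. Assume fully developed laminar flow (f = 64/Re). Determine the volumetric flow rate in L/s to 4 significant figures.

For laminar flow, f = 64/Re with Re = ρVD/μ, so Darcy-Weisbach reduces to ΔP = 32μLV/D². Solving for V: V = ΔP·D²/(32μL) = 3.862e+05·(0.09343)²/(32·0.292·221.5) = 1.629 m/s.
Check: Re = ρVD/μ = 881.7·1.629·0.09343/0.292 = 459.5 < 2300, so the laminar assumption holds.
Q = V·A = 1.629·(π/4·0.09343²) = 0.01117 m³/s = 11.17 L/s.

Q ≈ 11.17 L/s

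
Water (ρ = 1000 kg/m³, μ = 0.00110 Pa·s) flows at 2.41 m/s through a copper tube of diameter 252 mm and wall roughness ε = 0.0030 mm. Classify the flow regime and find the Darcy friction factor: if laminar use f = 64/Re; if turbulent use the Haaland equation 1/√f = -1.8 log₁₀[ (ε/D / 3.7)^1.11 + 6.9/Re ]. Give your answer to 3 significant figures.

f ≈ 0.0130

Re = ρVD/μ = 1000·2.41·0.252/0.0011 = 5.521e+05.
Re > 4000 → turbulent. ε/D = 3e-06/0.252 = 1.19e-05; Haaland: 1/√f = -1.8 log₁₀[8e-07 + 1.25e-05] = 8.777, so f = 0.01298.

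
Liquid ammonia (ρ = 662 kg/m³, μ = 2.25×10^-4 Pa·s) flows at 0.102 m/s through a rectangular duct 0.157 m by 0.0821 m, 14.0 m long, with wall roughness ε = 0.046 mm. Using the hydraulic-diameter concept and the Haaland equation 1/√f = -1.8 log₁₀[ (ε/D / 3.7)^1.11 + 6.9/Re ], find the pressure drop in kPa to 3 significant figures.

Hydraulic diameter D_h = 4A/P = 4·(0.157·0.0821)/(2·(0.157+0.0821)) = 0.05156/0.4782 = 0.1078 m.
Re = ρVD_h/μ = 662·0.102·0.1078/0.000225 = 3.236e+04.
ε/D_h = 4.6e-05/0.1078 = 0.000427; Haaland gives 1/√f = -1.8 log₁₀[4.25e-05+0.000213] = 6.466, so f = 0.02392.
ΔP = f(L/D_h)(ρV²/2) = 0.02392·14/0.1078·3.444 = 10.7 Pa.
ΔP = 0.0107 kPa.

ΔP ≈ 0.0107 kPa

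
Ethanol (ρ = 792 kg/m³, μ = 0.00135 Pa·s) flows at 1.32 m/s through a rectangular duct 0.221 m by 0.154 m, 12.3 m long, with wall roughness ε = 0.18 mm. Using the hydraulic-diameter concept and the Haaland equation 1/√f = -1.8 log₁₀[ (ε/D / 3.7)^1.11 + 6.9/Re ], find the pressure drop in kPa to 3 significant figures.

ΔP ≈ 0.998 kPa

Hydraulic diameter D_h = 4A/P = 4·(0.221·0.154)/(2·(0.221+0.154)) = 0.1361/0.75 = 0.1815 m.
Re = ρVD_h/μ = 792·1.32·0.1815/0.00135 = 1.406e+05.
ε/D_h = 0.00018/0.1815 = 0.000992; Haaland gives 1/√f = -1.8 log₁₀[0.000108+4.91e-05] = 6.845, so f = 0.02134.
ΔP = f(L/D_h)(ρV²/2) = 0.02134·12.3/0.1815·690 = 998 Pa.
ΔP = 0.998 kPa.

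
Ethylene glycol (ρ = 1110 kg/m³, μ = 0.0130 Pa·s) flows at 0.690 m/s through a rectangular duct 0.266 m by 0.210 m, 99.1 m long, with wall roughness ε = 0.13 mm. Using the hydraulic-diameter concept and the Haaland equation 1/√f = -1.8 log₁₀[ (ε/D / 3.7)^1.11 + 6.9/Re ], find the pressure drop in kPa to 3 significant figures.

ΔP ≈ 3.25 kPa

Hydraulic diameter D_h = 4A/P = 4·(0.266·0.21)/(2·(0.266+0.21)) = 0.2234/0.952 = 0.2347 m.
Re = ρVD_h/μ = 1110·0.69·0.2347/0.013 = 1.383e+04.
ε/D_h = 0.00013/0.2347 = 0.000554; Haaland gives 1/√f = -1.8 log₁₀[5.68e-05+0.000499] = 5.859, so f = 0.02913.
ΔP = f(L/D_h)(ρV²/2) = 0.02913·99.1/0.2347·264.2 = 3250 Pa.
ΔP = 3.25 kPa.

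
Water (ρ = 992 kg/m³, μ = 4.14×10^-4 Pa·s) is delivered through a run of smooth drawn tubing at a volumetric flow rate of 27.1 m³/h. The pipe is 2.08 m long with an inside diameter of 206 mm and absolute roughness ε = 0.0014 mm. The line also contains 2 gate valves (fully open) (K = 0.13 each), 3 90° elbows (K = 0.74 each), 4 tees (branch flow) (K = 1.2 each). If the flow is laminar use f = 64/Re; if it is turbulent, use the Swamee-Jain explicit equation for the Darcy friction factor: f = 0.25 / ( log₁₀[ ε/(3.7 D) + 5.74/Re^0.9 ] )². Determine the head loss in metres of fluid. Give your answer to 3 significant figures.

h_f ≈ 0.0194 m

Q = 27.1 m³/h = 27.1/3600 = 0.007528 m³/s.
Cross-sectional area A = πD²/4 = π(0.206)²/4 = 0.03333 m²; mean velocity V = Q/A = 0.007528/0.03333 = 0.2259 m/s.
Reynolds number Re = ρVD/μ = 992 · 0.2259 · 0.206 / 0.000414 = 1.115e+05.
Re > 4000 → turbulent. Relative roughness ε/D = 1.4e-06/0.206 = 6.8e-06. Swamee-Jain: f = 0.25/(log₁₀[6.8e-06/3.7 + 5.74/1.115e+05^0.9])² = 0.25/(log₁₀[1.84e-06 + 0.000165])² = 0.25/(-3.779)² = 0.01751.
Total minor-loss coefficient ΣK = 2·0.13 + 3·0.74 + 4·1.2 = 7.28.
ΔP = [f·L/D + ΣK]·(ρV²/2) = [0.01751·2.08/0.206 + 7.28]·(992·0.2259²/2) = [0.1768 + 7.28]·25.3 = 188.7 Pa.
Head loss h_f = ΔP/(ρg) = 188.7/(992·9.81) = 0.0194 m.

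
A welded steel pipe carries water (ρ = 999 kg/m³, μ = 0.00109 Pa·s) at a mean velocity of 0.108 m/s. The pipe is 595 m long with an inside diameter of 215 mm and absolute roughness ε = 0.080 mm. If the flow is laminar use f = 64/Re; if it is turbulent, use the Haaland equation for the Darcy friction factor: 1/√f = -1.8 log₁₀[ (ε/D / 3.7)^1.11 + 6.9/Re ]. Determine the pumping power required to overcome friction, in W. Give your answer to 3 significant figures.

P ≈ 1.65 W

Reynolds number Re = ρVD/μ = 999 · 0.108 · 0.215 / 0.00109 = 2.128e+04.
Re > 4000 → turbulent. Relative roughness ε/D = 8e-05/0.215 = 0.000372. Haaland: 1/√f = -1.8 log₁₀[(0.000372/3.7)^1.11 + 6.9/2.128e+04] = -1.8 log₁₀[3.65e-05 + 0.000324] = 6.197, so f = 0.02604.
Darcy-Weisbach: ΔP = f(L/D)(ρV²/2) = 0.02604·(595/0.215)·(999·0.108²/2) = 0.02604·2767·5.826 = 419.9 Pa.
Q = V·A = 0.108·0.03631 = 0.003921 m³/s.
Pumping power P = QΔP = 0.003921·419.9 = 1.646 W = 1.65 W.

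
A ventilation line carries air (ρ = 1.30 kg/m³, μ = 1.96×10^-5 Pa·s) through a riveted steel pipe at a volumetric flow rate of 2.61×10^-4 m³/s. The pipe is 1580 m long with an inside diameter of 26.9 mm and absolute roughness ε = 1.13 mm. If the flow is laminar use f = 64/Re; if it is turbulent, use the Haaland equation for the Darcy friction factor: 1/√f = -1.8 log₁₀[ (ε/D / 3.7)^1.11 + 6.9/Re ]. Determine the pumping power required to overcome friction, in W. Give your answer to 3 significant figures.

Cross-sectional area A = πD²/4 = π(0.0269)²/4 = 0.0005683 m²; mean velocity V = Q/A = 0.000261/0.0005683 = 0.4592 m/s.
Reynolds number Re = ρVD/μ = 1.3 · 0.4592 · 0.0269 / 1.96e-05 = 819.4.
Re < 2300 → laminar flow, so f = 64/Re = 64/819.4 = 0.07811 (the turbulent correlation is not needed).
Darcy-Weisbach: ΔP = f(L/D)(ρV²/2) = 0.07811·(1580/0.0269)·(1.3·0.4592²/2) = 0.07811·5.874e+04·0.1371 = 628.9 Pa.
Pumping power P = QΔP = 0.000261·628.9 = 0.1642 W = 0.164 W.

P ≈ 0.164 W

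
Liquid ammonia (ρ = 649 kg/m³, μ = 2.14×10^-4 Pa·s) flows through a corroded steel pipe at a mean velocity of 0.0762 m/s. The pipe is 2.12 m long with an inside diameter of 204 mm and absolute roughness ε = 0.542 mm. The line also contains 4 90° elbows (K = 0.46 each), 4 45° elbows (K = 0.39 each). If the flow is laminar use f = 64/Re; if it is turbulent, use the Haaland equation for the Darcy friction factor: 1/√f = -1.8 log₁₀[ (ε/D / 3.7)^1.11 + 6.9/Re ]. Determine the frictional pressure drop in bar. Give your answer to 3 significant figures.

ΔP ≈ 6.95×10^-5 bar

Reynolds number Re = ρVD/μ = 649 · 0.0762 · 0.204 / 0.000214 = 4.714e+04.
Re > 4000 → turbulent. Relative roughness ε/D = 0.000542/0.204 = 0.00266. Haaland: 1/√f = -1.8 log₁₀[(0.00266/3.7)^1.11 + 6.9/4.714e+04] = -1.8 log₁₀[0.000324 + 0.000146] = 5.99, so f = 0.02787.
Total minor-loss coefficient ΣK = 4·0.46 + 4·0.39 = 3.4.
ΔP = [f·L/D + ΣK]·(ρV²/2) = [0.02787·2.12/0.204 + 3.4]·(649·0.0762²/2) = [0.2896 + 3.4]·1.884 = 6.952 Pa.
ΔP = 6.952 Pa = 6.95×10^-5 bar.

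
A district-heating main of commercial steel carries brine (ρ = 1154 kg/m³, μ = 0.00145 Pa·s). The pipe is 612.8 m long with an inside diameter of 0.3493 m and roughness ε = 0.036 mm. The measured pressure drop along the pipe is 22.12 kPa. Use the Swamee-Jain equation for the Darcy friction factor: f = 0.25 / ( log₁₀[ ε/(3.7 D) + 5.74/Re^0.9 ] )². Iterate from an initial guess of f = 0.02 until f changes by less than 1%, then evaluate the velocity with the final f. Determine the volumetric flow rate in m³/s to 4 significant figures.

Rearranging Darcy-Weisbach: V = √(2·ΔP·D/(f·L·ρ)). With ε/D = 3.6e-05/0.3493 = 0.000103, iterate starting from f = 0.02:
  f = 0.02 → V = √(2·2.212e+04·0.3493/(0.02·612.8·1154)) = 1.045 m/s; Re = ρVD/μ = 2.906e+05; f → 0.01553
  f = 0.01553 → V = 1.186 m/s; Re = 3.297e+05; f → 0.01527
  f = 0.01527 → V = 1.196 m/s; Re = 3.326e+05; f → 0.01525
Converged (Δf/f < 1%). With the final f = 0.01525: V = √(2·2.212e+04·0.3493/(0.01525·612.8·1154)) = 1.197 m/s.
Q = V·A = 1.197·(π/4·0.3493²) = 0.1147 m³/s = 0.1147 m³/s.

Q ≈ 0.1147 m³/s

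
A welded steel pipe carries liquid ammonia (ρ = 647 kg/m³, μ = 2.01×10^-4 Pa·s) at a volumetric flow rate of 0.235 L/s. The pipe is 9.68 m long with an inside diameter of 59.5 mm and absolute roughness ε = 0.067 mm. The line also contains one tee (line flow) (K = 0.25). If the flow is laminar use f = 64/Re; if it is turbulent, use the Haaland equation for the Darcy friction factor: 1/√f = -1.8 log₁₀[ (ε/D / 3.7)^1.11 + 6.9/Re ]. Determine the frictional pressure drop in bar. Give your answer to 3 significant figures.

ΔP ≈ 1.15×10^-4 bar

Q = 0.235 L/s = 0.235/1000 = 0.000235 m³/s.
Cross-sectional area A = πD²/4 = π(0.0595)²/4 = 0.002781 m²; mean velocity V = Q/A = 0.000235/0.002781 = 0.08452 m/s.
Reynolds number Re = ρVD/μ = 647 · 0.08452 · 0.0595 / 0.000201 = 1.619e+04.
Re > 4000 → turbulent. Relative roughness ε/D = 6.7e-05/0.0595 = 0.00113. Haaland: 1/√f = -1.8 log₁₀[(0.00113/3.7)^1.11 + 6.9/1.619e+04] = -1.8 log₁₀[0.000125 + 0.000426] = 5.866, so f = 0.02906.
Total minor-loss coefficient ΣK = 1·0.25 = 0.25.
ΔP = [f·L/D + ΣK]·(ρV²/2) = [0.02906·9.68/0.0595 + 0.25]·(647·0.08452²/2) = [4.728 + 0.25]·2.311 = 11.5 Pa.
ΔP = 11.5 Pa = 1.15×10^-4 bar.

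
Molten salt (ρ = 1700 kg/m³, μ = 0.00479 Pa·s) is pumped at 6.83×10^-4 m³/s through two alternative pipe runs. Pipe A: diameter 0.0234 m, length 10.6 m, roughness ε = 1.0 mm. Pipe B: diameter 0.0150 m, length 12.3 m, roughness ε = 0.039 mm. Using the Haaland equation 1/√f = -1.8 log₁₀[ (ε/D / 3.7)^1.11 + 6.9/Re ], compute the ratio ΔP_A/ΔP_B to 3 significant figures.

ΔP_A/ΔP_B ≈ 0.211

Pipe A: V = Q/A = 0.000683/0.0004301 = 1.588 m/s; Re = 1.319e+04; ε/D = 0.0427; Haaland → f = 0.0687; ΔP_A = f(L/D)(ρV²/2) = 6.672e+04 Pa.
Pipe B: V = Q/A = 0.000683/0.0001767 = 3.865 m/s; Re = 2.058e+04; ε/D = 0.0026; Haaland → f = 0.0304; ΔP_B = f(L/D)(ρV²/2) = 3.166e+05 Pa.
ΔP_A/ΔP_B = 6.672e+04/3.166e+05 = 0.211.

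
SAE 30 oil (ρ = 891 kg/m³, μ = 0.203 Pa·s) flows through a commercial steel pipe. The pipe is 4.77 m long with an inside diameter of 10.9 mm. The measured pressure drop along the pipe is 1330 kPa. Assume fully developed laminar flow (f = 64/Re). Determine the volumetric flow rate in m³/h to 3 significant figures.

Q ≈ 1.71 m³/h

For laminar flow, f = 64/Re with Re = ρVD/μ, so Darcy-Weisbach reduces to ΔP = 32μLV/D². Solving for V: V = ΔP·D²/(32μL) = 1.33e+06·(0.0109)²/(32·0.203·4.77) = 5.1 m/s.
Check: Re = ρVD/μ = 891·5.1·0.0109/0.203 = 244 < 2300, so the laminar assumption holds.
Q = V·A = 5.1·(π/4·0.0109²) = 0.0004759 m³/s = 1.71 m³/h.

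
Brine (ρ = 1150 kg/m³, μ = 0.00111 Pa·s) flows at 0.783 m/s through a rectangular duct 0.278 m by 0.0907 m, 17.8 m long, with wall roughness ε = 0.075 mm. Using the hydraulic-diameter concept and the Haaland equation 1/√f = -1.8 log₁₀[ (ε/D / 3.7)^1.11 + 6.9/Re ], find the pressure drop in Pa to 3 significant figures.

Hydraulic diameter D_h = 4A/P = 4·(0.278·0.0907)/(2·(0.278+0.0907)) = 0.1009/0.7374 = 0.1368 m.
Re = ρVD_h/μ = 1150·0.783·0.1368/0.00111 = 1.11e+05.
ε/D_h = 7.5e-05/0.1368 = 0.000548; Haaland gives 1/√f = -1.8 log₁₀[5.62e-05+6.22e-05] = 7.068, so f = 0.02002.
ΔP = f(L/D_h)(ρV²/2) = 0.02002·17.8/0.1368·352.5 = 918.3 Pa.

ΔP ≈ 918 Pa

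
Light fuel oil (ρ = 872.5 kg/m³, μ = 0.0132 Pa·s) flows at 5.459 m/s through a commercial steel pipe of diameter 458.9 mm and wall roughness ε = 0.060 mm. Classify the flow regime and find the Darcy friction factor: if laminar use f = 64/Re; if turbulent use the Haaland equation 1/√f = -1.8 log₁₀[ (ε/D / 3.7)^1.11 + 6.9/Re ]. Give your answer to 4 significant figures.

f ≈ 0.01689

Re = ρVD/μ = 872.5·5.459·0.4589/0.0132 = 1.656e+05.
Re > 4000 → turbulent. ε/D = 6e-05/0.4589 = 0.000131; Haaland: 1/√f = -1.8 log₁₀[1.14e-05 + 4.17e-05] = 7.695, so f = 0.01689.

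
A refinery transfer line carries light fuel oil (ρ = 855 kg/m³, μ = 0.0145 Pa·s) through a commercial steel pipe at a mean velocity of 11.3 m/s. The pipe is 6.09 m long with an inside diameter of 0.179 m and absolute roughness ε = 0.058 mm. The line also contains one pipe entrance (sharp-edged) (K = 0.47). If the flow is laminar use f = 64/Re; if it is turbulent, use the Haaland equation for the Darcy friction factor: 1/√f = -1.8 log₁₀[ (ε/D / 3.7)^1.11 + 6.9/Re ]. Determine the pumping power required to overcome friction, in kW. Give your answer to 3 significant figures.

Reynolds number Re = ρVD/μ = 855 · 11.3 · 0.179 / 0.0145 = 1.193e+05.
Re > 4000 → turbulent. Relative roughness ε/D = 5.8e-05/0.179 = 0.000324. Haaland: 1/√f = -1.8 log₁₀[(0.000324/3.7)^1.11 + 6.9/1.193e+05] = -1.8 log₁₀[3.13e-05 + 5.79e-05] = 7.289, so f = 0.01882.
Total minor-loss coefficient ΣK = 1·0.47 = 0.47.
ΔP = [f·L/D + ΣK]·(ρV²/2) = [0.01882·6.09/0.179 + 0.47]·(855·11.3²/2) = [0.6403 + 0.47]·5.459e+04 = 6.061e+04 Pa.
Q = V·A = 11.3·0.02516 = 0.2844 m³/s.
Pumping power P = QΔP = 0.2844·6.061e+04 = 17230 W = 17.2 kW.

P ≈ 17.2 kW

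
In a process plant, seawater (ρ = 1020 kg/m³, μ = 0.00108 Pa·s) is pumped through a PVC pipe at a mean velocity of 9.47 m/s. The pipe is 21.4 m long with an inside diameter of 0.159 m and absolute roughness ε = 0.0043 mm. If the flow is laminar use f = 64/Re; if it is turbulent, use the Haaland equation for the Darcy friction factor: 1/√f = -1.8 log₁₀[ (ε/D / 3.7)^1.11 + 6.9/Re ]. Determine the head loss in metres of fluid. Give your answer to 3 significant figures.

h_f ≈ 7.12 m

Reynolds number Re = ρVD/μ = 1020 · 9.47 · 0.159 / 0.00108 = 1.422e+06.
Re > 4000 → turbulent. Relative roughness ε/D = 4.3e-06/0.159 = 2.7e-05. Haaland: 1/√f = -1.8 log₁₀[(2.7e-05/3.7)^1.11 + 6.9/1.422e+06] = -1.8 log₁₀[1.99e-06 + 4.85e-06] = 9.297, so f = 0.01157.
Darcy-Weisbach: ΔP = f(L/D)(ρV²/2) = 0.01157·(21.4/0.159)·(1020·9.47²/2) = 0.01157·134.6·4.574e+04 = 7.123e+04 Pa.
Head loss h_f = ΔP/(ρg) = 7.123e+04/(1020·9.81) = 7.12 m.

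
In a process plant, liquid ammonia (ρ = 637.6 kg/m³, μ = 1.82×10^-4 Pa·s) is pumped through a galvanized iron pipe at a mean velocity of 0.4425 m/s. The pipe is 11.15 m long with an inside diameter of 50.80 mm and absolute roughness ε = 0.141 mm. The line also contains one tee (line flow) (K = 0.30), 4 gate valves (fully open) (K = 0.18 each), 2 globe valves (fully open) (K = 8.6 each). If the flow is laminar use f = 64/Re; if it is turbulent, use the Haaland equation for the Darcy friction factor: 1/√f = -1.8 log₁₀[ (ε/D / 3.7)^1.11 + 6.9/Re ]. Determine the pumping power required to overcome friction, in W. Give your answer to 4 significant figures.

P ≈ 1.354 W

Reynolds number Re = ρVD/μ = 637.6 · 0.4425 · 0.0508 / 0.000182 = 7.875e+04.
Re > 4000 → turbulent. Relative roughness ε/D = 0.000141/0.0508 = 0.00278. Haaland: 1/√f = -1.8 log₁₀[(0.00278/3.7)^1.11 + 6.9/7.875e+04] = -1.8 log₁₀[0.00034 + 8.76e-05] = 6.064, so f = 0.02719.
Total minor-loss coefficient ΣK = 1·0.3 + 4·0.18 + 2·8.6 = 18.2.
ΔP = [f·L/D + ΣK]·(ρV²/2) = [0.02719·11.15/0.0508 + 18.2]·(637.6·0.4425²/2) = [5.969 + 18.2]·62.42 = 1510 Pa.
Q = V·A = 0.4425·0.002027 = 0.0008969 m³/s.
Pumping power P = QΔP = 0.0008969·1510 = 1.3542 W = 1.354 W.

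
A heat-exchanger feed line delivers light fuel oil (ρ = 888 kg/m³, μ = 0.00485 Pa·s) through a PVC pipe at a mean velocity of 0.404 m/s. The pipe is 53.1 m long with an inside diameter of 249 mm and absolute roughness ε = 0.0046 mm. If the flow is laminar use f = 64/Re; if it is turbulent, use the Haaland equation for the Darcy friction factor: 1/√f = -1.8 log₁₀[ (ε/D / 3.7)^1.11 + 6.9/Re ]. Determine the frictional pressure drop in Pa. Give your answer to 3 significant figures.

ΔP ≈ 407 Pa

Reynolds number Re = ρVD/μ = 888 · 0.404 · 0.249 / 0.00485 = 1.842e+04.
Re > 4000 → turbulent. Relative roughness ε/D = 4.6e-06/0.249 = 1.85e-05. Haaland: 1/√f = -1.8 log₁₀[(1.85e-05/3.7)^1.11 + 6.9/1.842e+04] = -1.8 log₁₀[1.3e-06 + 0.000375] = 6.165, so f = 0.02631.
Darcy-Weisbach: ΔP = f(L/D)(ρV²/2) = 0.02631·(53.1/0.249)·(888·0.404²/2) = 0.02631·213.3·72.47 = 406.6 Pa.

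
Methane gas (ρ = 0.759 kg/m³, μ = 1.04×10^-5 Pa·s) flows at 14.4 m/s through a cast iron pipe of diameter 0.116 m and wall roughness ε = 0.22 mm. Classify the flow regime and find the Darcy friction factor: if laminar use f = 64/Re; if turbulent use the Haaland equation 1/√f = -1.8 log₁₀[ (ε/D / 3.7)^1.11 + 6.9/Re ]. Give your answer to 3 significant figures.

f ≈ 0.0244

Re = ρVD/μ = 0.759·14.4·0.116/1.04e-05 = 1.219e+05.
Re > 4000 → turbulent. ε/D = 0.00022/0.116 = 0.0019; Haaland: 1/√f = -1.8 log₁₀[0.000223 + 5.66e-05] = 6.397, so f = 0.02444.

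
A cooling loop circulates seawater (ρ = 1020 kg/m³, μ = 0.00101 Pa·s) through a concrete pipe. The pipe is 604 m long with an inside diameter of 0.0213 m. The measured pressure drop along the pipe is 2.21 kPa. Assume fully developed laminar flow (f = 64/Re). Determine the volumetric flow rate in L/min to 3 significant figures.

Q ≈ 1.10 L/min

For laminar flow, f = 64/Re with Re = ρVD/μ, so Darcy-Weisbach reduces to ΔP = 32μLV/D². Solving for V: V = ΔP·D²/(32μL) = 2210·(0.0213)²/(32·0.00101·604) = 0.05136 m/s.
Check: Re = ρVD/μ = 1020·0.05136·0.0213/0.00101 = 1105 < 2300, so the laminar assumption holds.
Q = V·A = 0.05136·(π/4·0.0213²) = 1.83e-05 m³/s = 1.10 L/min.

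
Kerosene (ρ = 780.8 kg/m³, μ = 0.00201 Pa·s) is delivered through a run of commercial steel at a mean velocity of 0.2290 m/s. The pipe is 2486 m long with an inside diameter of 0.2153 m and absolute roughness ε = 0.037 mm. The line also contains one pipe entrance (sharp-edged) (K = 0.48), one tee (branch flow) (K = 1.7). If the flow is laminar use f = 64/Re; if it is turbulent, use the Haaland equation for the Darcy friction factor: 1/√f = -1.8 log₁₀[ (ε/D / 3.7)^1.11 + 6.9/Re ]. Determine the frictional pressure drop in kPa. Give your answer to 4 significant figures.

ΔP ≈ 6.264 kPa

Reynolds number Re = ρVD/μ = 780.8 · 0.229 · 0.2153 / 0.00201 = 1.915e+04.
Re > 4000 → turbulent. Relative roughness ε/D = 3.7e-05/0.2153 = 0.000172. Haaland: 1/√f = -1.8 log₁₀[(0.000172/3.7)^1.11 + 6.9/1.915e+04] = -1.8 log₁₀[1.55e-05 + 0.00036] = 6.165, so f = 0.02631.
Total minor-loss coefficient ΣK = 1·0.48 + 1·1.7 = 2.18.
ΔP = [f·L/D + ΣK]·(ρV²/2) = [0.02631·2486/0.2153 + 2.18]·(780.8·0.229²/2) = [303.8 + 2.18]·20.47 = 6264 Pa.
ΔP = 6264 Pa = 6.264 kPa.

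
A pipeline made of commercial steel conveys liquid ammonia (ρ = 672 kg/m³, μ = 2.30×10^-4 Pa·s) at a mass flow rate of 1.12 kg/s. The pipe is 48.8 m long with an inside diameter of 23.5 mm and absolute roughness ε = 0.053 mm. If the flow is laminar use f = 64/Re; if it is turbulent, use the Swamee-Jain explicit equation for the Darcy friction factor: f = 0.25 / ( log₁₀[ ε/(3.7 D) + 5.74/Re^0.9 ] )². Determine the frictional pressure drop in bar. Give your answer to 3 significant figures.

A = πD²/4 = π(0.0235)²/4 = 0.0004337 m²; mean velocity V = ṁ/(ρA) = 1.12/(672 · 0.0004337) = 3.843 m/s.
Reynolds number Re = ρVD/μ = 672 · 3.843 · 0.0235 / 0.00023 = 2.638e+05.
Re > 4000 → turbulent. Relative roughness ε/D = 5.3e-05/0.0235 = 0.00226. Swamee-Jain: f = 0.25/(log₁₀[0.00226/3.7 + 5.74/2.638e+05^0.9])² = 0.25/(log₁₀[0.00061 + 7.58e-05])² = 0.25/(-3.164)² = 0.02497.
Darcy-Weisbach: ΔP = f(L/D)(ρV²/2) = 0.02497·(48.8/0.0235)·(672·3.843²/2) = 0.02497·2077·4961 = 2.573e+05 Pa.
ΔP = 2.573e+05 Pa = 2.57 bar.

ΔP ≈ 2.57 bar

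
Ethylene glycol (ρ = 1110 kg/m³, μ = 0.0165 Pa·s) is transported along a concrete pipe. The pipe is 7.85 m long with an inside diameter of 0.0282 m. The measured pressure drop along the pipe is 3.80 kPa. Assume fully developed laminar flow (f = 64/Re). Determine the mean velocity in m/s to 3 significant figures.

For laminar flow, f = 64/Re with Re = ρVD/μ, so Darcy-Weisbach reduces to ΔP = 32μLV/D². Solving for V: V = ΔP·D²/(32μL) = 3800·(0.0282)²/(32·0.0165·7.85) = 0.7291 m/s.
Check: Re = ρVD/μ = 1110·0.7291·0.0282/0.0165 = 1383 < 2300, so the laminar assumption holds.

V ≈ 0.729 m/s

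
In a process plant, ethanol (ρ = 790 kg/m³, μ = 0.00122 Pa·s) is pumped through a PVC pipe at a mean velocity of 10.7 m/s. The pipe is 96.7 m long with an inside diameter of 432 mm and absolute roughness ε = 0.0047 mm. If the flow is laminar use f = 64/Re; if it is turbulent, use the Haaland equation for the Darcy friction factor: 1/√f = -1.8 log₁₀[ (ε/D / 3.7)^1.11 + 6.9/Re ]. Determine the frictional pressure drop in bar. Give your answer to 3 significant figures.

Reynolds number Re = ρVD/μ = 790 · 10.7 · 0.432 / 0.00122 = 2.993e+06.
Re > 4000 → turbulent. Relative roughness ε/D = 4.7e-06/0.432 = 1.09e-05. Haaland: 1/√f = -1.8 log₁₀[(1.09e-05/3.7)^1.11 + 6.9/2.993e+06] = -1.8 log₁₀[7.24e-07 + 2.31e-06] = 9.934, so f = 0.01013.
Darcy-Weisbach: ΔP = f(L/D)(ρV²/2) = 0.01013·(96.7/0.432)·(790·10.7²/2) = 0.01013·223.8·4.522e+04 = 1.026e+05 Pa.
ΔP = 1.026e+05 Pa = 1.03 bar.

ΔP ≈ 1.03 bar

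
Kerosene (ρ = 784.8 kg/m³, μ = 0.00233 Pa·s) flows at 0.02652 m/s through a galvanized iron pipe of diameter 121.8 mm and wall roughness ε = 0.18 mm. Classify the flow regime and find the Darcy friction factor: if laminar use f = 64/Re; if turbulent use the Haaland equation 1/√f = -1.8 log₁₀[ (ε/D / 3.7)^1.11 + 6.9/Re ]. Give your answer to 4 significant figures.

f ≈ 0.05882

Re = ρVD/μ = 784.8·0.02652·0.1218/0.00233 = 1088.
Re < 2300 → laminar, so f = 64/Re = 0.05882 (roughness is irrelevant in laminar flow).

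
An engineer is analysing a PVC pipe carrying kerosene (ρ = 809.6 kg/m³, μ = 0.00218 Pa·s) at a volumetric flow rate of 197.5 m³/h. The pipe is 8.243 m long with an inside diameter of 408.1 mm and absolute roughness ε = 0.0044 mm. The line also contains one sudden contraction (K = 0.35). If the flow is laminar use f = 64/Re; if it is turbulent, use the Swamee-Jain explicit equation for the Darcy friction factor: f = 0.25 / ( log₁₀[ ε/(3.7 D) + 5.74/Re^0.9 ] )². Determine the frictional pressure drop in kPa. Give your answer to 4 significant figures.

ΔP ≈ 0.05330 kPa

Q = 197.5 m³/h = 197.5/3600 = 0.05486 m³/s.
Cross-sectional area A = πD²/4 = π(0.4081)²/4 = 0.1308 m²; mean velocity V = Q/A = 0.05486/0.1308 = 0.4194 m/s.
Reynolds number Re = ρVD/μ = 809.6 · 0.4194 · 0.4081 / 0.00218 = 6.357e+04.
Re > 4000 → turbulent. Relative roughness ε/D = 4.4e-06/0.4081 = 1.08e-05. Swamee-Jain: f = 0.25/(log₁₀[1.08e-05/3.7 + 5.74/6.357e+04^0.9])² = 0.25/(log₁₀[2.91e-06 + 0.000273])² = 0.25/(-3.559)² = 0.01973.
Total minor-loss coefficient ΣK = 1·0.35 = 0.35.
ΔP = [f·L/D + ΣK]·(ρV²/2) = [0.01973·8.243/0.4081 + 0.35]·(809.6·0.4194²/2) = [0.3986 + 0.35]·71.21 = 53.3 Pa.
ΔP = 53.3 Pa = 0.05330 kPa.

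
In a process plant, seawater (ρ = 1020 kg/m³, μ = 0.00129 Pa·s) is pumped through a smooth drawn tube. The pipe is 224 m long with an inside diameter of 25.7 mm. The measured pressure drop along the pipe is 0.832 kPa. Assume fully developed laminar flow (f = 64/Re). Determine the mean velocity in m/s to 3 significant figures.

For laminar flow, f = 64/Re with Re = ρVD/μ, so Darcy-Weisbach reduces to ΔP = 32μLV/D². Solving for V: V = ΔP·D²/(32μL) = 832·(0.0257)²/(32·0.00129·224) = 0.05943 m/s.
Check: Re = ρVD/μ = 1020·0.05943·0.0257/0.00129 = 1208 < 2300, so the laminar assumption holds.

V ≈ 0.0594 m/s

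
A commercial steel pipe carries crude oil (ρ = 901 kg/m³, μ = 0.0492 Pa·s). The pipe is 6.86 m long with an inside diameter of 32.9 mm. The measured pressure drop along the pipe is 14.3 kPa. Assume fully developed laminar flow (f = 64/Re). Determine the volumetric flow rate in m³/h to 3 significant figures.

For laminar flow, f = 64/Re with Re = ρVD/μ, so Darcy-Weisbach reduces to ΔP = 32μLV/D². Solving for V: V = ΔP·D²/(32μL) = 1.43e+04·(0.0329)²/(32·0.0492·6.86) = 1.433 m/s.
Check: Re = ρVD/μ = 901·1.433·0.0329/0.0492 = 863.5 < 2300, so the laminar assumption holds.
Q = V·A = 1.433·(π/4·0.0329²) = 0.001218 m³/s = 4.39 m³/h.

Q ≈ 4.39 m³/h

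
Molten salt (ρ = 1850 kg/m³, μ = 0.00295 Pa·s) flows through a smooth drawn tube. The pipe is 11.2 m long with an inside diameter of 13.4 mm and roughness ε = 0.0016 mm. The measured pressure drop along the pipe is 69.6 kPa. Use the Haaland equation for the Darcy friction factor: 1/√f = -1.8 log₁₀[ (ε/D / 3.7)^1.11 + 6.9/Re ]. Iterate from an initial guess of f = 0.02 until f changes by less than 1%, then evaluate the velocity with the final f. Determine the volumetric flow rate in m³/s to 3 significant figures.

Q ≈ 2.54×10^-4 m³/s

Rearranging Darcy-Weisbach: V = √(2·ΔP·D/(f·L·ρ)). With ε/D = 1.6e-06/0.0134 = 0.000119, iterate starting from f = 0.02:
  f = 0.02 → V = √(2·6.96e+04·0.0134/(0.02·11.2·1850)) = 2.122 m/s; Re = ρVD/μ = 1.783e+04; f → 0.02669
  f = 0.02669 → V = 1.837 m/s; Re = 1.543e+04; f → 0.02767
  f = 0.02767 → V = 1.804 m/s; Re = 1.516e+04; f → 0.0278
Converged (Δf/f < 1%). With the final f = 0.0278: V = √(2·6.96e+04·0.0134/(0.0278·11.2·1850)) = 1.8 m/s.
Q = V·A = 1.8·(π/4·0.0134²) = 0.0002538 m³/s = 2.54×10^-4 m³/s.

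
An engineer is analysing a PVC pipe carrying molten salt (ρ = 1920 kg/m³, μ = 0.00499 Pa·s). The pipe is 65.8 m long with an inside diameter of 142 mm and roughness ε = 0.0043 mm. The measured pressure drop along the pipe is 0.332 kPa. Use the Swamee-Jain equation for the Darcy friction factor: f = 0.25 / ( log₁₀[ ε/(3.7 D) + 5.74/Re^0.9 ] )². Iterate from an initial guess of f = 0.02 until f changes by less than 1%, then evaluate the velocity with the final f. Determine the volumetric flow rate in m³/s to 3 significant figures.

Rearranging Darcy-Weisbach: V = √(2·ΔP·D/(f·L·ρ)). With ε/D = 4.3e-06/0.142 = 3.03e-05, iterate starting from f = 0.02:
  f = 0.02 → V = √(2·332·0.142/(0.02·65.8·1920)) = 0.1932 m/s; Re = ρVD/μ = 1.055e+04; f → 0.03057
  f = 0.03057 → V = 0.1562 m/s; Re = 8537; f → 0.03242
  f = 0.03242 → V = 0.1517 m/s; Re = 8290; f → 0.03268
Converged (Δf/f < 1%). With the final f = 0.03268: V = √(2·332·0.142/(0.03268·65.8·1920)) = 0.1511 m/s.
Q = V·A = 0.1511·(π/4·0.142²) = 0.002393 m³/s = 0.00239 m³/s.

Q ≈ 0.00239 m³/s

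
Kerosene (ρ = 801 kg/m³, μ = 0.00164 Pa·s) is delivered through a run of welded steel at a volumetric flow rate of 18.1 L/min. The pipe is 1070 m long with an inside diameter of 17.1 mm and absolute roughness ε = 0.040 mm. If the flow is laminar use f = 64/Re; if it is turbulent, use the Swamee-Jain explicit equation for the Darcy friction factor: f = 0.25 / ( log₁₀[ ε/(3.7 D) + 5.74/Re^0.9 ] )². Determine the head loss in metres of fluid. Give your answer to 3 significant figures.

Q = 18.1 L/min = 18.1/60000 = 0.0003017 m³/s.
Cross-sectional area A = πD²/4 = π(0.0171)²/4 = 0.0002297 m²; mean velocity V = Q/A = 0.0003017/0.0002297 = 1.314 m/s.
Reynolds number Re = ρVD/μ = 801 · 1.314 · 0.0171 / 0.00164 = 1.097e+04.
Re > 4000 → turbulent. Relative roughness ε/D = 4e-05/0.0171 = 0.00234. Swamee-Jain: f = 0.25/(log₁₀[0.00234/3.7 + 5.74/1.097e+04^0.9])² = 0.25/(log₁₀[0.000632 + 0.00133])² = 0.25/(-2.708)² = 0.03409.
Darcy-Weisbach: ΔP = f(L/D)(ρV²/2) = 0.03409·(1070/0.0171)·(801·1.314²/2) = 0.03409·6.257e+04·691 = 1.474e+06 Pa.
Head loss h_f = ΔP/(ρg) = 1.474e+06/(801·9.81) = 188 m.

h_f ≈ 188 m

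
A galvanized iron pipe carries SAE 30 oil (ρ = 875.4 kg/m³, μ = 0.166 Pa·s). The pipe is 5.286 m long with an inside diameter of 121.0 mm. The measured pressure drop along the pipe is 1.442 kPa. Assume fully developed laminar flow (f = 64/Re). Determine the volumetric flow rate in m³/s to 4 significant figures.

Q ≈ 0.008646 m³/s

For laminar flow, f = 64/Re with Re = ρVD/μ, so Darcy-Weisbach reduces to ΔP = 32μLV/D². Solving for V: V = ΔP·D²/(32μL) = 1442·(0.121)²/(32·0.166·5.286) = 0.7519 m/s.
Check: Re = ρVD/μ = 875.4·0.7519·0.121/0.166 = 479.8 < 2300, so the laminar assumption holds.
Q = V·A = 0.7519·(π/4·0.121²) = 0.008646 m³/s = 0.008646 m³/s.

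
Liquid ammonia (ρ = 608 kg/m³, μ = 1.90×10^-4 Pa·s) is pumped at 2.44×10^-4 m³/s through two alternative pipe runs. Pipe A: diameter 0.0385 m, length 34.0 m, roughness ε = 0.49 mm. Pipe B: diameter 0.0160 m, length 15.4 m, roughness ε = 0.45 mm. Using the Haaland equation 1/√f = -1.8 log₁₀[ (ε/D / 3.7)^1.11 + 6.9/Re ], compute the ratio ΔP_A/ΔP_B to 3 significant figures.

ΔP_A/ΔP_B ≈ 0.0210

Pipe A: V = Q/A = 0.000244/0.001164 = 0.2096 m/s; Re = 2.582e+04; ε/D = 0.0127; Haaland → f = 0.04311; ΔP_A = f(L/D)(ρV²/2) = 508.4 Pa.
Pipe B: V = Q/A = 0.000244/0.0002011 = 1.214 m/s; Re = 6.213e+04; ε/D = 0.0281; Haaland → f = 0.05629; ΔP_B = f(L/D)(ρV²/2) = 2.426e+04 Pa.
ΔP_A/ΔP_B = 508.4/2.426e+04 = 0.0210.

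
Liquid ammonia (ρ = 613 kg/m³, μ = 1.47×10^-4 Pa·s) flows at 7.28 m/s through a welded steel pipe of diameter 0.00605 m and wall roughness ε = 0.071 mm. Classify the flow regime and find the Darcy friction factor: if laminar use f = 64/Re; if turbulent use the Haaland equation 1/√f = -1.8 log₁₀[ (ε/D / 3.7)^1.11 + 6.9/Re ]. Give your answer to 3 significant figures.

f ≈ 0.0404

Re = ρVD/μ = 613·7.28·0.00605/0.000147 = 1.837e+05.
Re > 4000 → turbulent. ε/D = 7.1e-05/0.00605 = 0.0117; Haaland: 1/√f = -1.8 log₁₀[0.00168 + 3.76e-05] = 4.975, so f = 0.0404.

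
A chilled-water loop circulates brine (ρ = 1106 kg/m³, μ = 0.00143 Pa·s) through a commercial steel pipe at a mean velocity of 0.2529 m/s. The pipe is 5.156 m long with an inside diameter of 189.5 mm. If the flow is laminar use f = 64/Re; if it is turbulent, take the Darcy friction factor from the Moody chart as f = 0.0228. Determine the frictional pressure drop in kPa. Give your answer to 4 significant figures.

Reynolds number Re = ρVD/μ = 1106 · 0.2529 · 0.1895 / 0.00143 = 3.707e+04.
Re > 4000 → turbulent; use the Moody-chart value f = 0.0228.
Darcy-Weisbach: ΔP = f(L/D)(ρV²/2) = 0.0228·(5.156/0.1895)·(1106·0.2529²/2) = 0.0228·27.21·35.37 = 21.94 Pa.
ΔP = 21.94 Pa = 0.02194 kPa.

ΔP ≈ 0.02194 kPa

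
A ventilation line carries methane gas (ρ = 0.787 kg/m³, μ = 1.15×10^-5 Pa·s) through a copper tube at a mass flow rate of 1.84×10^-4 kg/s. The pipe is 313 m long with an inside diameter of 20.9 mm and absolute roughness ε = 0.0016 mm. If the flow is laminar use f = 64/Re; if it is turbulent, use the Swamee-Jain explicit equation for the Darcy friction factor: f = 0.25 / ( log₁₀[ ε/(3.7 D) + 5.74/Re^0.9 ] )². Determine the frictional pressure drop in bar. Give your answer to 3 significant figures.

ΔP ≈ 0.00180 bar

A = πD²/4 = π(0.0209)²/4 = 0.0003431 m²; mean velocity V = ṁ/(ρA) = 0.000184/(0.787 · 0.0003431) = 0.6815 m/s.
Reynolds number Re = ρVD/μ = 0.787 · 0.6815 · 0.0209 / 1.15e-05 = 974.7.
Re < 2300 → laminar flow, so f = 64/Re = 64/974.7 = 0.06566 (the turbulent correlation is not needed).
Darcy-Weisbach: ΔP = f(L/D)(ρV²/2) = 0.06566·(313/0.0209)·(0.787·0.6815²/2) = 0.06566·1.498e+04·0.1828 = 179.7 Pa.
ΔP = 179.7 Pa = 0.00180 bar.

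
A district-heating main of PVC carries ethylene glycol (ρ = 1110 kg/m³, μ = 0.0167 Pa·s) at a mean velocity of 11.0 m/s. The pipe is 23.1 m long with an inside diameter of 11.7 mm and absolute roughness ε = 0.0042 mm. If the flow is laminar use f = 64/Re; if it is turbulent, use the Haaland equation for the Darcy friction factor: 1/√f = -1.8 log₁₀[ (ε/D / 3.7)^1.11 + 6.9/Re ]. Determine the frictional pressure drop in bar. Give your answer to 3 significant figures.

ΔP ≈ 43.3 bar

Reynolds number Re = ρVD/μ = 1110 · 11 · 0.0117 / 0.0167 = 8554.
Re > 4000 → turbulent. Relative roughness ε/D = 4.2e-06/0.0117 = 0.000359. Haaland: 1/√f = -1.8 log₁₀[(0.000359/3.7)^1.11 + 6.9/8554] = -1.8 log₁₀[3.51e-05 + 0.000807] = 5.535, so f = 0.03264.
Darcy-Weisbach: ΔP = f(L/D)(ρV²/2) = 0.03264·(23.1/0.0117)·(1110·11²/2) = 0.03264·1974·6.716e+04 = 4.328e+06 Pa.
ΔP = 4.328e+06 Pa = 43.3 bar.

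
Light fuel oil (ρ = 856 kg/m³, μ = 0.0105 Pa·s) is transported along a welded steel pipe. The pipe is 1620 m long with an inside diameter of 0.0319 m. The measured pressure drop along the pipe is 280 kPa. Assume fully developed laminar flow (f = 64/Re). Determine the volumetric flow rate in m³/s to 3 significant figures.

Q ≈ 4.18×10^-4 m³/s

For laminar flow, f = 64/Re with Re = ρVD/μ, so Darcy-Weisbach reduces to ΔP = 32μLV/D². Solving for V: V = ΔP·D²/(32μL) = 2.8e+05·(0.0319)²/(32·0.0105·1620) = 0.5235 m/s.
Check: Re = ρVD/μ = 856·0.5235·0.0319/0.0105 = 1361 < 2300, so the laminar assumption holds.
Q = V·A = 0.5235·(π/4·0.0319²) = 0.0004184 m³/s = 4.18×10^-4 m³/s.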